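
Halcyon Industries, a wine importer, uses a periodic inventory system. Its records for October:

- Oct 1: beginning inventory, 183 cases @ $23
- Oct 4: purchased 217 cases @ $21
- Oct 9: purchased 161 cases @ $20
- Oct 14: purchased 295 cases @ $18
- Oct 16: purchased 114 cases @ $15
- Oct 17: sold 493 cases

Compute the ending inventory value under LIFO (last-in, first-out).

Ending inventory = $10,306

Oct 17, 493 sold [LIFO — newest first]: 114 @ $15 + 295 @ $18 + 84 @ $20 = $8,700
Ending inventory: 183 @ $23 + 217 @ $21 + 77 @ $20 = $10,306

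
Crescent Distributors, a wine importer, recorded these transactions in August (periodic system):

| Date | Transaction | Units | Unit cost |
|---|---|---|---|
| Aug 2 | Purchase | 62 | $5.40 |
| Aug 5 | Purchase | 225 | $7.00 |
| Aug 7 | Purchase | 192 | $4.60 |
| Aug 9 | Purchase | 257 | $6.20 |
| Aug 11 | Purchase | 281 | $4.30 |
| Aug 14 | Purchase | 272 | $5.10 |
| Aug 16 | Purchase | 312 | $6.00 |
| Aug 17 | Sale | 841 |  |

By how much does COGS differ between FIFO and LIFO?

FIFO COGS: 62 @ $5.40 + 225 @ $7.00 + 192 @ $4.60 + 257 @ $6.20 + 105 @ $4.30 = $4,837.90
LIFO COGS: 312 @ $6.00 + 272 @ $5.10 + 257 @ $4.30 = $4,364.30
Difference = |$4,837.90 − $4,364.30| = $473.60

$473.60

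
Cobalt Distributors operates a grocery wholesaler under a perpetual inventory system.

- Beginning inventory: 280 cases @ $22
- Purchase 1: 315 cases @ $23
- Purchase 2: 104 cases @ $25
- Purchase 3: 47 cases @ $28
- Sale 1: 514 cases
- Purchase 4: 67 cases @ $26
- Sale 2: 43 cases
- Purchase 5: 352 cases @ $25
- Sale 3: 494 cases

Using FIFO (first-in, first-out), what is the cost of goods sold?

Sale 1 (514) [FIFO — oldest first]: 280 @ $22 + 234 @ $23 = $11,542
Sale 2 (43) [FIFO — oldest first]: 43 @ $23 = $989
Sale 3 (494) [FIFO — oldest first]: 38 @ $23 + 104 @ $25 + 47 @ $28 + 67 @ $26 + 238 @ $25 = $12,482
Total COGS = $11,542 + $989 + $12,482 = $25,013
Ending inventory: 114 @ $25 = $2,850
Check: goods available $27,863 = COGS $25,013 + ending $2,850

COGS = $25,013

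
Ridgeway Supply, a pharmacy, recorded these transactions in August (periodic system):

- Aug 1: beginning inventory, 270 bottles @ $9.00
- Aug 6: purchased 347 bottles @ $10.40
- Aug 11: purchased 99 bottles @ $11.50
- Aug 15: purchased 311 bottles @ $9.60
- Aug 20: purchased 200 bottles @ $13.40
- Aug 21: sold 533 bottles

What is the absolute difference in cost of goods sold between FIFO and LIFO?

FIFO COGS: 270 @ $9.00 + 263 @ $10.40 = $5,165.20
LIFO COGS: 200 @ $13.40 + 311 @ $9.60 + 22 @ $11.50 = $5,918.60
Difference = |$5,165.20 − $5,918.60| = $753.40

$753.40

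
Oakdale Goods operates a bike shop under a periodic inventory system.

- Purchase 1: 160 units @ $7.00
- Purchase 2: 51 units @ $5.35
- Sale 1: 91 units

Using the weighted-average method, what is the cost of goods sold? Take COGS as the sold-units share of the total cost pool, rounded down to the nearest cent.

Sale 1, sell 91: 91/211 × $1,392.85 → $600.70
Ending inventory (cost pool remaining) = $792.15

COGS = $600.70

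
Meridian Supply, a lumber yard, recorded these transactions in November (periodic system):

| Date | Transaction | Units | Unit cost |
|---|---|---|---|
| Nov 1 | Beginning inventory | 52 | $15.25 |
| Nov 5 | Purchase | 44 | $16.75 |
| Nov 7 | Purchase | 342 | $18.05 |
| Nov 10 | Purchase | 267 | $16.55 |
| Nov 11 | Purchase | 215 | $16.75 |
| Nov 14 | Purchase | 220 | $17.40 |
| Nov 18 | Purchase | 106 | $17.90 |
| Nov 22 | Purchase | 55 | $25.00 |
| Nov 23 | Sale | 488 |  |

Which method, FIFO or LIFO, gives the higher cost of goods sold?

FIFO COGS: 52 @ $15.25 + 44 @ $16.75 + 342 @ $18.05 + 50 @ $16.55 = $8,530.60
LIFO COGS: 55 @ $25.00 + 106 @ $17.90 + 220 @ $17.40 + 107 @ $16.75 = $8,892.65

LIFO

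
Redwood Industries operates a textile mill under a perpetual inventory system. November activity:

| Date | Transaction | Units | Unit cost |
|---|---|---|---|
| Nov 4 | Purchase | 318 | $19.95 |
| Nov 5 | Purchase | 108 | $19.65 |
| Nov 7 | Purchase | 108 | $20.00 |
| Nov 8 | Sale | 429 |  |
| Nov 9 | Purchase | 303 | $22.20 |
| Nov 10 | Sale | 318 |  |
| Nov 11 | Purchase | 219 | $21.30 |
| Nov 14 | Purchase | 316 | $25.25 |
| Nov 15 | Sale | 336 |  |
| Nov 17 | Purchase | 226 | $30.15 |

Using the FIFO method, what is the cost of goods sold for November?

Nov 8, 429 sold [FIFO — oldest first]: 318 @ $19.95 + 108 @ $19.65 + 3 @ $20.00 = $8,526.30
Nov 10, 318 sold [FIFO — oldest first]: 105 @ $20.00 + 213 @ $22.20 = $6,828.60
Nov 15, 336 sold [FIFO — oldest first]: 90 @ $22.20 + 219 @ $21.30 + 27 @ $25.25 = $7,344.45
Total COGS = $8,526.30 + $6,828.60 + $7,344.45 = $22,699.35
Ending inventory: 289 @ $25.25 + 226 @ $30.15 = $14,111.15

COGS = $22,699.35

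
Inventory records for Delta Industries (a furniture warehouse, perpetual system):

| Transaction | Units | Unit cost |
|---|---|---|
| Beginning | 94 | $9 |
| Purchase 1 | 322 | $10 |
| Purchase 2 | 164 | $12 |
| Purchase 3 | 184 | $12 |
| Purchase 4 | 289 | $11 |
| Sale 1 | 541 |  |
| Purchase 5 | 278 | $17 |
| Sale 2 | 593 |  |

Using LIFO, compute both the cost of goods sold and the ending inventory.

Sale 1 (541) [LIFO — newest first]: 289 @ $11 + 184 @ $12 + 68 @ $12 = $6,203
Sale 2 (593) [LIFO — newest first]: 278 @ $17 + 96 @ $12 + 219 @ $10 = $8,068
Total COGS = $6,203 + $8,068 = $14,271
Ending inventory: 94 @ $9 + 103 @ $10 = $1,876
Check: goods available $16,147 = COGS $14,271 + ending $1,876

COGS = $14,271; ending inventory = $1,876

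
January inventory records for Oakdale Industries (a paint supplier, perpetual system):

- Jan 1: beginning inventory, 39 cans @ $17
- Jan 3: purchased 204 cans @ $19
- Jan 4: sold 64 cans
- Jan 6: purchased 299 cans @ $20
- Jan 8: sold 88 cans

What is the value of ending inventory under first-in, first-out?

Ending inventory = $7,709

Jan 4, 64 sold [FIFO — oldest first]: 39 @ $17 + 25 @ $19 = $1,138
Jan 8, 88 sold [FIFO — oldest first]: 88 @ $19 = $1,672
Total COGS = $1,138 + $1,672 = $2,810
Ending inventory: 91 @ $19 + 299 @ $20 = $7,709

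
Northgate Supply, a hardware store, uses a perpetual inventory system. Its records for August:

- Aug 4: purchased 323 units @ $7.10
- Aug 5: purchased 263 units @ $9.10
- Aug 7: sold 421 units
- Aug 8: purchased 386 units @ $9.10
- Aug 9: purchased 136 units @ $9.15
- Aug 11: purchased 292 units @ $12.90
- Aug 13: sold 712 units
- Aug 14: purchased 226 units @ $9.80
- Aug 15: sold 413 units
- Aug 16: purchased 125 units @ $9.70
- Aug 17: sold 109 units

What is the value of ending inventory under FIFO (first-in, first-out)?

Ending inventory = $931.20

Aug 7, 421 sold [FIFO — oldest first]: 323 @ $7.10 + 98 @ $9.10 = $3,185.10
Aug 13, 712 sold [FIFO — oldest first]: 165 @ $9.10 + 386 @ $9.10 + 136 @ $9.15 + 25 @ $12.90 = $6,581.00
Aug 15, 413 sold [FIFO — oldest first]: 267 @ $12.90 + 146 @ $9.80 = $4,875.10
Aug 17, 109 sold [FIFO — oldest first]: 80 @ $9.80 + 29 @ $9.70 = $1,065.30
Total COGS = $3,185.10 + $6,581.00 + $4,875.10 + $1,065.30 = $15,706.50
Ending inventory: 96 @ $9.70 = $931.20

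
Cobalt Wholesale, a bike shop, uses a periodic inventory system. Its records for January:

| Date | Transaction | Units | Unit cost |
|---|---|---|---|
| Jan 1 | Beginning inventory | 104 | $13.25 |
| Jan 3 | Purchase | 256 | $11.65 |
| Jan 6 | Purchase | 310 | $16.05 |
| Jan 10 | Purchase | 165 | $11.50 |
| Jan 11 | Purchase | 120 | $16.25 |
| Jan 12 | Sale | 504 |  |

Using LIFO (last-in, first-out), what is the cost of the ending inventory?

Ending inventory = $5,820.95

Jan 12, 504 sold [LIFO — newest first]: 120 @ $16.25 + 165 @ $11.50 + 219 @ $16.05 = $7,362.45
Ending inventory: 104 @ $13.25 + 256 @ $11.65 + 91 @ $16.05 = $5,820.95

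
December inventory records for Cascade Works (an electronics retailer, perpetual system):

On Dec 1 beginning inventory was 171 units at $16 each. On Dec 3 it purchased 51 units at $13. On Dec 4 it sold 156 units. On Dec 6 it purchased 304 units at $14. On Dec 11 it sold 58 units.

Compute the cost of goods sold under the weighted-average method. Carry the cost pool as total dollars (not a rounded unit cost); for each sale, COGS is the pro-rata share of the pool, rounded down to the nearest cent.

After Dec 1: 171 on hand, pool $2,736.00 (≈ $16.0000 each)
After Dec 3: 222 on hand, pool $3,399.00 (≈ $15.3108 each)
Dec 4, sell 156: 156/222 × $3,399.00 → $2,388.48
After Dec 6: 370 on hand, pool $5,266.52 (≈ $14.2338 each)
Dec 11, sell 58: 58/370 × $5,266.52 → $825.56
Total COGS = $2,388.48 + $825.56 = $3,214.04
Ending inventory (cost pool remaining) = $4,440.96

COGS = $3,214.04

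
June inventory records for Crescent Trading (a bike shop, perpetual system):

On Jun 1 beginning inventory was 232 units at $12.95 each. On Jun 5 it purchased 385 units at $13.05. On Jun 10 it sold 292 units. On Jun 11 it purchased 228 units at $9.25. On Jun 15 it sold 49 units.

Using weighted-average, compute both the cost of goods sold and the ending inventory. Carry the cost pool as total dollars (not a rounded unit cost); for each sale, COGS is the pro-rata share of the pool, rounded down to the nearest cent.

After Jun 1: 232 on hand, pool $3,004.40 (≈ $12.9500 each)
After Jun 5: 617 on hand, pool $8,028.65 (≈ $13.0124 each)
Jun 10, sell 292: 292/617 × $8,028.65 → $3,799.62
After Jun 11: 553 on hand, pool $6,338.03 (≈ $11.4612 each)
Jun 15, sell 49: 49/553 × $6,338.03 → $561.59
Total COGS = $3,799.62 + $561.59 = $4,361.21
Ending inventory (cost pool remaining) = $5,776.44
Check: goods available $10,137.65 = COGS $4,361.21 + ending $5,776.44

COGS = $4,361.21; ending inventory = $5,776.44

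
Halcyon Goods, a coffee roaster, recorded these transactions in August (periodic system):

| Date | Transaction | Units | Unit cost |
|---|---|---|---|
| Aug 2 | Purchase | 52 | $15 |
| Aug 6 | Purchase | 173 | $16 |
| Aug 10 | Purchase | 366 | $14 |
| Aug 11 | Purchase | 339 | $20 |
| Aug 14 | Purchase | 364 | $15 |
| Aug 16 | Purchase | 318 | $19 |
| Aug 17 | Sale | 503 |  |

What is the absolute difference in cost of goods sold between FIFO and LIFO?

$1,377

FIFO COGS: 52 @ $15 + 173 @ $16 + 278 @ $14 = $7,440
LIFO COGS: 318 @ $19 + 185 @ $15 = $8,817
Difference = |$7,440 − $8,817| = $1,377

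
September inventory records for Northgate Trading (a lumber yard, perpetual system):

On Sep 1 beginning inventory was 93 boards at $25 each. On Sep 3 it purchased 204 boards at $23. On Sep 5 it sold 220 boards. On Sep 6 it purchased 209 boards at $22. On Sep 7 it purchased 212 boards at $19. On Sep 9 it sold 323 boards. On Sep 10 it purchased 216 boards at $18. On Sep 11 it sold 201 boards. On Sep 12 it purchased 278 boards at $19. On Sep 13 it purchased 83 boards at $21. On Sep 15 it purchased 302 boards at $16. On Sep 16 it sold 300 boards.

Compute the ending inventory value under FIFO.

Sep 5, 220 sold [FIFO — oldest first]: 93 @ $25 + 127 @ $23 = $5,246
Sep 9, 323 sold [FIFO — oldest first]: 77 @ $23 + 209 @ $22 + 37 @ $19 = $7,072
Sep 11, 201 sold [FIFO — oldest first]: 175 @ $19 + 26 @ $18 = $3,793
Sep 16, 300 sold [FIFO — oldest first]: 190 @ $18 + 110 @ $19 = $5,510
Total COGS = $5,246 + $7,072 + $3,793 + $5,510 = $21,621
Ending inventory: 168 @ $19 + 83 @ $21 + 302 @ $16 = $9,767

Ending inventory = $9,767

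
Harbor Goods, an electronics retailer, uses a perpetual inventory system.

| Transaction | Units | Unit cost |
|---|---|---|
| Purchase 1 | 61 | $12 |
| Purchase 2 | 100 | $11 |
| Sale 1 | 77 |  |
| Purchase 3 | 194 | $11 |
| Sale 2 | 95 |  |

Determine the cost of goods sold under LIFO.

COGS = $1,892

Sale 1 (77) [LIFO — newest first]: 77 @ $11 = $847
Sale 2 (95) [LIFO — newest first]: 95 @ $11 = $1,045
Total COGS = $847 + $1,045 = $1,892
Ending inventory: 61 @ $12 + 23 @ $11 + 99 @ $11 = $2,074
Check: goods available $3,966 = COGS $1,892 + ending $2,074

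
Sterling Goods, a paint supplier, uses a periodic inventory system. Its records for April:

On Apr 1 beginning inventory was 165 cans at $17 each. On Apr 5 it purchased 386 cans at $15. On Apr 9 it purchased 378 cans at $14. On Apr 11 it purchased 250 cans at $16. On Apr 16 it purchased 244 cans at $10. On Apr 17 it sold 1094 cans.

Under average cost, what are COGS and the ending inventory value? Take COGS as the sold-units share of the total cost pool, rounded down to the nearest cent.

COGS = $15,627.36; ending inventory = $4,699.64

Apr 17, sell 1094: 1094/1423 × $20,327.00 → $15,627.36
Ending inventory (cost pool remaining) = $4,699.64
Check: goods available $20,327.00 = COGS $15,627.36 + ending $4,699.64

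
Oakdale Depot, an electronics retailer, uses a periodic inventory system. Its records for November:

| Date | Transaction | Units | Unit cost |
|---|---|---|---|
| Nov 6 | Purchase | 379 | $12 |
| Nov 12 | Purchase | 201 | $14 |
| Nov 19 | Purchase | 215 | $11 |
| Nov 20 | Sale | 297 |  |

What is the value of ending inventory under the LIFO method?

Nov 20, 297 sold [LIFO — newest first]: 215 @ $11 + 82 @ $14 = $3,513
Ending inventory: 379 @ $12 + 119 @ $14 = $6,214
Check: goods available $9,727 = COGS $3,513 + ending $6,214

Ending inventory = $6,214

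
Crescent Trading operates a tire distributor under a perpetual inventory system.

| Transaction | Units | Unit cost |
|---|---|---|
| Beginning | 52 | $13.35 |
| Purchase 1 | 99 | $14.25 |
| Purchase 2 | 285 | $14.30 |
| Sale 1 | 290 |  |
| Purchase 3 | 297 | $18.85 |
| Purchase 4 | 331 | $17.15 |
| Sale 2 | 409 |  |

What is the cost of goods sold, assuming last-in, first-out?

Sale 1 (290) [LIFO — newest first]: 285 @ $14.30 + 5 @ $14.25 = $4,146.75
Sale 2 (409) [LIFO — newest first]: 331 @ $17.15 + 78 @ $18.85 = $7,146.95
Total COGS = $4,146.75 + $7,146.95 = $11,293.70
Ending inventory: 52 @ $13.35 + 94 @ $14.25 + 219 @ $18.85 = $6,161.85

COGS = $11,293.70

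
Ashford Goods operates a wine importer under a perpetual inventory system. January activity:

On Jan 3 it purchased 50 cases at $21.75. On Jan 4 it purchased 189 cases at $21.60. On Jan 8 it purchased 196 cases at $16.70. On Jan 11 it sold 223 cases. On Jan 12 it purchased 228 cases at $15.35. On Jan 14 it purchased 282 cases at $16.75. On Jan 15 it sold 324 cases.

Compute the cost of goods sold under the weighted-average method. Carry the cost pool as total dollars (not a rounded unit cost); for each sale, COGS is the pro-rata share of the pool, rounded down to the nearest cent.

COGS = $9,865.06

After Jan 3: 50 on hand, pool $1,087.50 (≈ $21.7500 each)
After Jan 4: 239 on hand, pool $5,169.90 (≈ $21.6314 each)
After Jan 8: 435 on hand, pool $8,443.10 (≈ $19.4094 each)
Jan 11, sell 223: 223/435 × $8,443.10 → $4,328.30
After Jan 12: 440 on hand, pool $7,614.60 (≈ $17.3059 each)
After Jan 14: 722 on hand, pool $12,338.10 (≈ $17.0888 each)
Jan 15, sell 324: 324/722 × $12,338.10 → $5,536.76
Total COGS = $4,328.30 + $5,536.76 = $9,865.06
Ending inventory (cost pool remaining) = $6,801.34
Check: goods available $16,666.40 = COGS $9,865.06 + ending $6,801.34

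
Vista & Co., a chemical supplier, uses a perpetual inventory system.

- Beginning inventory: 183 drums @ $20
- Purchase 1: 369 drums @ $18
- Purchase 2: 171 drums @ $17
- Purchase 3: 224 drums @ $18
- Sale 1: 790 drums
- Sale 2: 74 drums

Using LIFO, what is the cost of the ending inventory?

Ending inventory = $1,660

Sale 1 (790) [LIFO — newest first]: 224 @ $18 + 171 @ $17 + 369 @ $18 + 26 @ $20 = $14,101
Sale 2 (74) [LIFO — newest first]: 74 @ $20 = $1,480
Total COGS = $14,101 + $1,480 = $15,581
Ending inventory: 83 @ $20 = $1,660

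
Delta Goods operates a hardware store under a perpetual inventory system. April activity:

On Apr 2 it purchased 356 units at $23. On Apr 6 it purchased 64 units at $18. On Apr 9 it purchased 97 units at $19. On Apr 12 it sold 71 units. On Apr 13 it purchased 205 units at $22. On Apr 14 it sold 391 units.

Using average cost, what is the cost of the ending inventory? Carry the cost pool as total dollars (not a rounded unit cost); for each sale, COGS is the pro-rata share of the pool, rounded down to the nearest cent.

Ending inventory = $5,654.20

After Apr 2: 356 on hand, pool $8,188.00 (≈ $23.0000 each)
After Apr 6: 420 on hand, pool $9,340.00 (≈ $22.2381 each)
After Apr 9: 517 on hand, pool $11,183.00 (≈ $21.6306 each)
Apr 12, sell 71: 71/517 × $11,183.00 → $1,535.76
After Apr 13: 651 on hand, pool $14,157.24 (≈ $21.7469 each)
Apr 14, sell 391: 391/651 × $14,157.24 → $8,503.04
Total COGS = $1,535.76 + $8,503.04 = $10,038.80
Ending inventory (cost pool remaining) = $5,654.20
Check: goods available $15,693.00 = COGS $10,038.80 + ending $5,654.20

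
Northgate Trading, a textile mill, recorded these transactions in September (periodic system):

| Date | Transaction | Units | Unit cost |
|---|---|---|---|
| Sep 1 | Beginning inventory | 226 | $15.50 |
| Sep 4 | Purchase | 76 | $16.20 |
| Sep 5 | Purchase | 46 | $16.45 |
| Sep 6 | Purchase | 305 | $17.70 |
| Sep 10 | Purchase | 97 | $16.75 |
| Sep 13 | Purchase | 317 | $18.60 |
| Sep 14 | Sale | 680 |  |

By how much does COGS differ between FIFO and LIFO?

$887.50

FIFO COGS: 226 @ $15.50 + 76 @ $16.20 + 46 @ $16.45 + 305 @ $17.70 + 27 @ $16.75 = $11,341.65
LIFO COGS: 317 @ $18.60 + 97 @ $16.75 + 266 @ $17.70 = $12,229.15
Difference = |$11,341.65 − $12,229.15| = $887.50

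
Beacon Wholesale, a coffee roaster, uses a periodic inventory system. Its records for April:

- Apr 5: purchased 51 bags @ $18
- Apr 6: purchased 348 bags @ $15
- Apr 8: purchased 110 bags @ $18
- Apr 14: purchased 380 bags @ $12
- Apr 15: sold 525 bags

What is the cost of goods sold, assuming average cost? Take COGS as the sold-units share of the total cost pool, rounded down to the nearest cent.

Apr 15, sell 525: 525/889 × $12,678.00 → $7,487.00
Ending inventory (cost pool remaining) = $5,191.00

COGS = $7,487.00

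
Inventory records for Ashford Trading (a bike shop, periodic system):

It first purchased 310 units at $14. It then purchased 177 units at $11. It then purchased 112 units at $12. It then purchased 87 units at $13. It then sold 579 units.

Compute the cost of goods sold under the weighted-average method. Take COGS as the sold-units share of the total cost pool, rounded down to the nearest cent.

Sale 1, sell 579: 579/686 × $8,762.00 → $7,395.33
Ending inventory (cost pool remaining) = $1,366.67
Check: goods available $8,762.00 = COGS $7,395.33 + ending $1,366.67

COGS = $7,395.33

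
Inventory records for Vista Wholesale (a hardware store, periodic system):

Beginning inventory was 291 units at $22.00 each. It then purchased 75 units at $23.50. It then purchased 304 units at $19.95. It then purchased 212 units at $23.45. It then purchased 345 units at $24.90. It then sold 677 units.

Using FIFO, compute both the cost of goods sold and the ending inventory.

COGS = $14,393.45; ending inventory = $13,397.75

Sale 1 (677) [FIFO — oldest first]: 291 @ $22.00 + 75 @ $23.50 + 304 @ $19.95 + 7 @ $23.45 = $14,393.45
Ending inventory: 205 @ $23.45 + 345 @ $24.90 = $13,397.75
Check: goods available $27,791.20 = COGS $14,393.45 + ending $13,397.75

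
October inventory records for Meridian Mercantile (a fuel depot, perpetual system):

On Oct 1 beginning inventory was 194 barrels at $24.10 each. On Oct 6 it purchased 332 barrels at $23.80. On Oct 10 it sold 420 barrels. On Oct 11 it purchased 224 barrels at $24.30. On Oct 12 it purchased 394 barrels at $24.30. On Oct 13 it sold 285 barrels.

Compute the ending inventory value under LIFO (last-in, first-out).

Ending inventory = $10,646.50

Oct 10, 420 sold [LIFO — newest first]: 332 @ $23.80 + 88 @ $24.10 = $10,022.40
Oct 13, 285 sold [LIFO — newest first]: 285 @ $24.30 = $6,925.50
Total COGS = $10,022.40 + $6,925.50 = $16,947.90
Ending inventory: 106 @ $24.10 + 224 @ $24.30 + 109 @ $24.30 = $10,646.50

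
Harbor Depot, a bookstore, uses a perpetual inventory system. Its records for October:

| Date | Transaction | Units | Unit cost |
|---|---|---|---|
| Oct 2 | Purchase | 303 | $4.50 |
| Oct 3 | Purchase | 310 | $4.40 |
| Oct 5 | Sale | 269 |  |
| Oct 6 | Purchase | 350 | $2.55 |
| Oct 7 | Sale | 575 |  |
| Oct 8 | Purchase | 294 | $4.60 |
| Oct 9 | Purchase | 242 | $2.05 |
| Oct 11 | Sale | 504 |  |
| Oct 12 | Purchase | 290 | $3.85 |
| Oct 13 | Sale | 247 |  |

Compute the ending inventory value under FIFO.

Ending inventory = $746.90

Oct 5, 269 sold [FIFO — oldest first]: 269 @ $4.50 = $1,210.50
Oct 7, 575 sold [FIFO — oldest first]: 34 @ $4.50 + 310 @ $4.40 + 231 @ $2.55 = $2,106.05
Oct 11, 504 sold [FIFO — oldest first]: 119 @ $2.55 + 294 @ $4.60 + 91 @ $2.05 = $1,842.40
Oct 13, 247 sold [FIFO — oldest first]: 151 @ $2.05 + 96 @ $3.85 = $679.15
Total COGS = $1,210.50 + $2,106.05 + $1,842.40 + $679.15 = $5,838.10
Ending inventory: 194 @ $3.85 = $746.90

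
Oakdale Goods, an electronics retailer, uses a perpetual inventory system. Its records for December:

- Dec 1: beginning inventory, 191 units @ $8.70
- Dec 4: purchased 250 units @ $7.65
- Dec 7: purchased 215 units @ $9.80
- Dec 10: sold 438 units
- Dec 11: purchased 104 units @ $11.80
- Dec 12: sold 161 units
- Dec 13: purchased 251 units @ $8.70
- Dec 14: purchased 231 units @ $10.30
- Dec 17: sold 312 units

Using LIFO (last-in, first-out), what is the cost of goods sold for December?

COGS = $8,591.70

Dec 10, 438 sold [LIFO — newest first]: 215 @ $9.80 + 223 @ $7.65 = $3,812.95
Dec 12, 161 sold [LIFO — newest first]: 104 @ $11.80 + 27 @ $7.65 + 30 @ $8.70 = $1,694.75
Dec 17, 312 sold [LIFO — newest first]: 231 @ $10.30 + 81 @ $8.70 = $3,084.00
Total COGS = $3,812.95 + $1,694.75 + $3,084.00 = $8,591.70
Ending inventory: 161 @ $8.70 + 170 @ $8.70 = $2,879.70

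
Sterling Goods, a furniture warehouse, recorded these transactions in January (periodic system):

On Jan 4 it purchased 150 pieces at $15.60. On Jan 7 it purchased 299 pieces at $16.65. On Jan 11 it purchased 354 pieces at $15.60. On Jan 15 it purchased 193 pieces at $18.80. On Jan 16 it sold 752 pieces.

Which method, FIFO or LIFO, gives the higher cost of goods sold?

LIFO

FIFO COGS: 150 @ $15.60 + 299 @ $16.65 + 303 @ $15.60 = $12,045.15
LIFO COGS: 193 @ $18.80 + 354 @ $15.60 + 205 @ $16.65 = $12,564.05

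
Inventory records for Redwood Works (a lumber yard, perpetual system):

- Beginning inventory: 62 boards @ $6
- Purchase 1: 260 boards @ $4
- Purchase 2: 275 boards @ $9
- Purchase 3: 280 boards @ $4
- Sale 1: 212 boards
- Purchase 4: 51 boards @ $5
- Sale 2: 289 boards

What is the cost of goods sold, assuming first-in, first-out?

COGS = $3,023

Sale 1 (212) [FIFO — oldest first]: 62 @ $6 + 150 @ $4 = $972
Sale 2 (289) [FIFO — oldest first]: 110 @ $4 + 179 @ $9 = $2,051
Total COGS = $972 + $2,051 = $3,023
Ending inventory: 96 @ $9 + 280 @ $4 + 51 @ $5 = $2,239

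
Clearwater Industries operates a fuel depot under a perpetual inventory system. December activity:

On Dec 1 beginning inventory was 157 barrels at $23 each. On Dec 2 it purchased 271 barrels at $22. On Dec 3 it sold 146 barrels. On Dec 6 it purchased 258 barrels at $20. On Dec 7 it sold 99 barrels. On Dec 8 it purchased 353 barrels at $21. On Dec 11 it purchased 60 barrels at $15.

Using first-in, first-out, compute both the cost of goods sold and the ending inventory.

Dec 3, 146 sold [FIFO — oldest first]: 146 @ $23 = $3,358
Dec 7, 99 sold [FIFO — oldest first]: 11 @ $23 + 88 @ $22 = $2,189
Total COGS = $3,358 + $2,189 = $5,547
Ending inventory: 183 @ $22 + 258 @ $20 + 353 @ $21 + 60 @ $15 = $17,499

COGS = $5,547; ending inventory = $17,499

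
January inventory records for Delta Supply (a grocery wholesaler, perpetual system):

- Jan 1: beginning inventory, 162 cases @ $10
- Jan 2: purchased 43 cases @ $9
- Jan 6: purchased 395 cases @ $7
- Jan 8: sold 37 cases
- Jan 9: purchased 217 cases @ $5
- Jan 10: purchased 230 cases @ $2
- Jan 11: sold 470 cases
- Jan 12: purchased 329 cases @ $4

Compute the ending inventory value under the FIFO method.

Jan 8, 37 sold [FIFO — oldest first]: 37 @ $10 = $370
Jan 11, 470 sold [FIFO — oldest first]: 125 @ $10 + 43 @ $9 + 302 @ $7 = $3,751
Total COGS = $370 + $3,751 = $4,121
Ending inventory: 93 @ $7 + 217 @ $5 + 230 @ $2 + 329 @ $4 = $3,512

Ending inventory = $3,512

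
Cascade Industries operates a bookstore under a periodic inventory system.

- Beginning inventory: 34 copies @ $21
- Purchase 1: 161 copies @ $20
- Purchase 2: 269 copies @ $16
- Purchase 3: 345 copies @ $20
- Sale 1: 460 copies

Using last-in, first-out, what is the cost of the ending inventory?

Ending inventory = $6,398

Sale 1 (460) [LIFO — newest first]: 345 @ $20 + 115 @ $16 = $8,740
Ending inventory: 34 @ $21 + 161 @ $20 + 154 @ $16 = $6,398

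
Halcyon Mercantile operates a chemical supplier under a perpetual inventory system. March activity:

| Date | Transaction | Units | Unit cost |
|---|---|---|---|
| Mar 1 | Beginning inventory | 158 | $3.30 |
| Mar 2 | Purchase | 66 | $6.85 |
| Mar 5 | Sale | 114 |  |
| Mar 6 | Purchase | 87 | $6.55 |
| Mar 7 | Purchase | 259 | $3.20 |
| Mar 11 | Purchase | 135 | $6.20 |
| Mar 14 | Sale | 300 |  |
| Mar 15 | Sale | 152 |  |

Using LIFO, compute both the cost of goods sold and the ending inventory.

Mar 5, 114 sold [LIFO — newest first]: 66 @ $6.85 + 48 @ $3.30 = $610.50
Mar 14, 300 sold [LIFO — newest first]: 135 @ $6.20 + 165 @ $3.20 = $1,365.00
Mar 15, 152 sold [LIFO — newest first]: 94 @ $3.20 + 58 @ $6.55 = $680.70
Total COGS = $610.50 + $1,365.00 + $680.70 = $2,656.20
Ending inventory: 110 @ $3.30 + 29 @ $6.55 = $552.95
Check: goods available $3,209.15 = COGS $2,656.20 + ending $552.95

COGS = $2,656.20; ending inventory = $552.95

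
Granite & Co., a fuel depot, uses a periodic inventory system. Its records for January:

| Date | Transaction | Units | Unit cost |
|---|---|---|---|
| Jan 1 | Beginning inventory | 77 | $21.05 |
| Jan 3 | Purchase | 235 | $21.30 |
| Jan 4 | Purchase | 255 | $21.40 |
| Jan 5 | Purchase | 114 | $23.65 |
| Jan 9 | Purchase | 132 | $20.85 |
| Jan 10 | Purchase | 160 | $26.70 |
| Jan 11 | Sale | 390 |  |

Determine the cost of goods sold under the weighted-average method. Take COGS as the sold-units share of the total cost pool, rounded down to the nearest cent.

Jan 11, sell 390: 390/973 × $21,803.65 → $8,739.38
Ending inventory (cost pool remaining) = $13,064.27

COGS = $8,739.38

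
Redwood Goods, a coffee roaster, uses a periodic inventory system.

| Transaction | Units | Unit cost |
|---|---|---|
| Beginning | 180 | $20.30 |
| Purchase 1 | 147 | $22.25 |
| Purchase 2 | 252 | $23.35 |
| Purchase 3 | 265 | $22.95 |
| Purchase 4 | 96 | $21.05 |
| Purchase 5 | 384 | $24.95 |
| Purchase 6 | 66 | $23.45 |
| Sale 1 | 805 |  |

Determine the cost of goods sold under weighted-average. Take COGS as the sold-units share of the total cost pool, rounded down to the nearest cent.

Sale 1, sell 805: 805/1390 × $32,040.00 → $18,555.53
Ending inventory (cost pool remaining) = $13,484.47
Check: goods available $32,040.00 = COGS $18,555.53 + ending $13,484.47

COGS = $18,555.53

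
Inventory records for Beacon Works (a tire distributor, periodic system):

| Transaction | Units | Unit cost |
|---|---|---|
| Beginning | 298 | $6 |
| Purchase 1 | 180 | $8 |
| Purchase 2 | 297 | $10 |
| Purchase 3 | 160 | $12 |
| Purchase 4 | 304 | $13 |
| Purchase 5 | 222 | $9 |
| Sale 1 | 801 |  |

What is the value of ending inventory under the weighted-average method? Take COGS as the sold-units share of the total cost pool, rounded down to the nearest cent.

Sale 1, sell 801: 801/1461 × $14,068.00 → $7,712.84
Ending inventory (cost pool remaining) = $6,355.16
Check: goods available $14,068.00 = COGS $7,712.84 + ending $6,355.16

Ending inventory = $6,355.16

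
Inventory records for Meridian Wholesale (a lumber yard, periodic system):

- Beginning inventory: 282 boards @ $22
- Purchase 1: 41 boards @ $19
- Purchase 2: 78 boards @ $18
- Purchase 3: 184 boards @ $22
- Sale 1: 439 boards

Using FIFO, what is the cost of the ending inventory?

Sale 1 (439) [FIFO — oldest first]: 282 @ $22 + 41 @ $19 + 78 @ $18 + 38 @ $22 = $9,223
Ending inventory: 146 @ $22 = $3,212
Check: goods available $12,435 = COGS $9,223 + ending $3,212

Ending inventory = $3,212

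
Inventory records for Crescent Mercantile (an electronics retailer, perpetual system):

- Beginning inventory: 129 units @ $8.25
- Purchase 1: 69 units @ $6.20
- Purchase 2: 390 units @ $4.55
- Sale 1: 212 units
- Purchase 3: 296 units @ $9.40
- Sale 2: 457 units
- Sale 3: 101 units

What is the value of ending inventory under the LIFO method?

Sale 1 (212) [LIFO — newest first]: 212 @ $4.55 = $964.60
Sale 2 (457) [LIFO — newest first]: 296 @ $9.40 + 161 @ $4.55 = $3,514.95
Sale 3 (101) [LIFO — newest first]: 17 @ $4.55 + 69 @ $6.20 + 15 @ $8.25 = $628.90
Total COGS = $964.60 + $3,514.95 + $628.90 = $5,108.45
Ending inventory: 114 @ $8.25 = $940.50

Ending inventory = $940.50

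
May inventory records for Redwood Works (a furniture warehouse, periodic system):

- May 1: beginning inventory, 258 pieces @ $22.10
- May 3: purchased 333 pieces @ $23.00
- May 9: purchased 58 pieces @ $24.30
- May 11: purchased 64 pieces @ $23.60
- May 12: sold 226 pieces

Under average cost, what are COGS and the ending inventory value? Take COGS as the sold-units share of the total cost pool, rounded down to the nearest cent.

COGS = $5,160.47; ending inventory = $11,120.13

May 12, sell 226: 226/713 × $16,280.60 → $5,160.47
Ending inventory (cost pool remaining) = $11,120.13
Check: goods available $16,280.60 = COGS $5,160.47 + ending $11,120.13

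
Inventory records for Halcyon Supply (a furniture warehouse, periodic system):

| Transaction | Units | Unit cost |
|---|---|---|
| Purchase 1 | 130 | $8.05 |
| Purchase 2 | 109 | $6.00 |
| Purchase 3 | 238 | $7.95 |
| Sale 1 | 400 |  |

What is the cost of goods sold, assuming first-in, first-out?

Sale 1 (400) [FIFO — oldest first]: 130 @ $8.05 + 109 @ $6.00 + 161 @ $7.95 = $2,980.45
Ending inventory: 77 @ $7.95 = $612.15

COGS = $2,980.45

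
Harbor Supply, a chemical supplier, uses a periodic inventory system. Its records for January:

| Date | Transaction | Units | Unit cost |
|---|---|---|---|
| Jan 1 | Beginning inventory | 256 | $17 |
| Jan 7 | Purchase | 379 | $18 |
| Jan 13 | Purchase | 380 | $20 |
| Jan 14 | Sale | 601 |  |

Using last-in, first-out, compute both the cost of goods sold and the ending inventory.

Jan 14, 601 sold [LIFO — newest first]: 380 @ $20 + 221 @ $18 = $11,578
Ending inventory: 256 @ $17 + 158 @ $18 = $7,196
Check: goods available $18,774 = COGS $11,578 + ending $7,196

COGS = $11,578; ending inventory = $7,196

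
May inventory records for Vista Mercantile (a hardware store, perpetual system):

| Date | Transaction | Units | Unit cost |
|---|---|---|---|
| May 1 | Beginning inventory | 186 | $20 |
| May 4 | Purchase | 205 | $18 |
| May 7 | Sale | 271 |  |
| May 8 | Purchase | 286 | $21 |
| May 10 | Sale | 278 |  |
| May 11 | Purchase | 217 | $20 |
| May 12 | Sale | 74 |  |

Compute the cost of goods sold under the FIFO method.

May 7, 271 sold [FIFO — oldest first]: 186 @ $20 + 85 @ $18 = $5,250
May 10, 278 sold [FIFO — oldest first]: 120 @ $18 + 158 @ $21 = $5,478
May 12, 74 sold [FIFO — oldest first]: 74 @ $21 = $1,554
Total COGS = $5,250 + $5,478 + $1,554 = $12,282
Ending inventory: 54 @ $21 + 217 @ $20 = $5,474

COGS = $12,282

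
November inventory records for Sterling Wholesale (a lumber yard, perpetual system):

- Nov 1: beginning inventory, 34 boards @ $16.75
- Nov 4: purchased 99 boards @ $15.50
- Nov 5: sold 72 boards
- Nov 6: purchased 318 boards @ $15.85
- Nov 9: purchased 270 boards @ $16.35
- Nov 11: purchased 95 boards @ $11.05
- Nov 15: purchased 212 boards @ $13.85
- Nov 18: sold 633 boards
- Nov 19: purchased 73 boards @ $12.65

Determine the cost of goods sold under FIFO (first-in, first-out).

Nov 5, 72 sold [FIFO — oldest first]: 34 @ $16.75 + 38 @ $15.50 = $1,158.50
Nov 18, 633 sold [FIFO — oldest first]: 61 @ $15.50 + 318 @ $15.85 + 254 @ $16.35 = $10,138.70
Total COGS = $1,158.50 + $10,138.70 = $11,297.20
Ending inventory: 16 @ $16.35 + 95 @ $11.05 + 212 @ $13.85 + 73 @ $12.65 = $5,171.00
Check: goods available $16,468.20 = COGS $11,297.20 + ending $5,171.00

COGS = $11,297.20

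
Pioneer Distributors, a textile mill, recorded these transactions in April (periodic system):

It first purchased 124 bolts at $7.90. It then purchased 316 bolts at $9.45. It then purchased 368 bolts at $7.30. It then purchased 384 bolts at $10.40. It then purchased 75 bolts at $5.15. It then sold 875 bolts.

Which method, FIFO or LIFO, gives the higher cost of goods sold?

FIFO COGS: 124 @ $7.90 + 316 @ $9.45 + 368 @ $7.30 + 67 @ $10.40 = $7,349.00
LIFO COGS: 75 @ $5.15 + 384 @ $10.40 + 368 @ $7.30 + 48 @ $9.45 = $7,519.85

LIFO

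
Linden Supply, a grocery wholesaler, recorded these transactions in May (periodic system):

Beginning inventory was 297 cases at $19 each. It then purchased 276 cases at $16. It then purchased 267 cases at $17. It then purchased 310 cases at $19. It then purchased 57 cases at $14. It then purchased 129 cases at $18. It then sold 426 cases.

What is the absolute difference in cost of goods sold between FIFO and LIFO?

FIFO COGS: 297 @ $19 + 129 @ $16 = $7,707
LIFO COGS: 129 @ $18 + 57 @ $14 + 240 @ $19 = $7,680
Difference = |$7,707 − $7,680| = $27

$27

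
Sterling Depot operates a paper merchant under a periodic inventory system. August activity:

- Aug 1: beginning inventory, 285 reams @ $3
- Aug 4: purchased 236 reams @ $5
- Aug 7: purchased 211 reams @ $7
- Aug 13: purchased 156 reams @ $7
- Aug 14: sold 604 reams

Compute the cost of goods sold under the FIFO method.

COGS = $2,616

Aug 14, 604 sold [FIFO — oldest first]: 285 @ $3 + 236 @ $5 + 83 @ $7 = $2,616
Ending inventory: 128 @ $7 + 156 @ $7 = $1,988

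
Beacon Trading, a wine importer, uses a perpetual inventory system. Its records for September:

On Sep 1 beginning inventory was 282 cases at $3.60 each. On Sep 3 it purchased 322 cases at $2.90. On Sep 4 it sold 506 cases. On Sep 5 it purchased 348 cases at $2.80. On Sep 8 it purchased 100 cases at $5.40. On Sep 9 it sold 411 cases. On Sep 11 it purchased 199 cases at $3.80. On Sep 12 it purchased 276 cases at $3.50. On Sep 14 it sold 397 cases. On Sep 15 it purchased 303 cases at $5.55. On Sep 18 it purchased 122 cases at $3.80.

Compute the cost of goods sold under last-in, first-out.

COGS = $4,432.80

Sep 4, 506 sold [LIFO — newest first]: 322 @ $2.90 + 184 @ $3.60 = $1,596.20
Sep 9, 411 sold [LIFO — newest first]: 100 @ $5.40 + 311 @ $2.80 = $1,410.80
Sep 14, 397 sold [LIFO — newest first]: 276 @ $3.50 + 121 @ $3.80 = $1,425.80
Total COGS = $1,596.20 + $1,410.80 + $1,425.80 = $4,432.80
Ending inventory: 98 @ $3.60 + 37 @ $2.80 + 78 @ $3.80 + 303 @ $5.55 + 122 @ $3.80 = $2,898.05
Check: goods available $7,330.85 = COGS $4,432.80 + ending $2,898.05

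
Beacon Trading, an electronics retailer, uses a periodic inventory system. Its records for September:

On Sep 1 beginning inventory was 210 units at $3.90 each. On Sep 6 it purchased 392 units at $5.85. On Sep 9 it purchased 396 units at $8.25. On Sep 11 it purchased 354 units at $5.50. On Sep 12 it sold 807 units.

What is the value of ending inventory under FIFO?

Ending inventory = $3,522.75

Sep 12, 807 sold [FIFO — oldest first]: 210 @ $3.90 + 392 @ $5.85 + 205 @ $8.25 = $4,803.45
Ending inventory: 191 @ $8.25 + 354 @ $5.50 = $3,522.75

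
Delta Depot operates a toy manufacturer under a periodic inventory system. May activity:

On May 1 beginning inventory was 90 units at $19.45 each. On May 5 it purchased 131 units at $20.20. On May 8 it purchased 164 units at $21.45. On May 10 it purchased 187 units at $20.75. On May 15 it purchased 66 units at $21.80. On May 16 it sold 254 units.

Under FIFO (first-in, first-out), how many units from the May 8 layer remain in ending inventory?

May 16, 254 sold [FIFO — oldest first]: 90 @ $19.45 + 131 @ $20.20 + 33 @ $21.45 = $5,104.55
Ending inventory: 131 @ $21.45 + 187 @ $20.75 + 66 @ $21.80 = $8,129.00

131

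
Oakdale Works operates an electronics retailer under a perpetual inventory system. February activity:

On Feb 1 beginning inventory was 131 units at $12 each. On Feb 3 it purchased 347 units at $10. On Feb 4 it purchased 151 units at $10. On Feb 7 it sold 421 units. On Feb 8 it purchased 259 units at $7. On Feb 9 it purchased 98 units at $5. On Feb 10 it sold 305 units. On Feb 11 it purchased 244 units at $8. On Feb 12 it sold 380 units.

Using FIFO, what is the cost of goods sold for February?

COGS = $9,815

Feb 7, 421 sold [FIFO — oldest first]: 131 @ $12 + 290 @ $10 = $4,472
Feb 10, 305 sold [FIFO — oldest first]: 57 @ $10 + 151 @ $10 + 97 @ $7 = $2,759
Feb 12, 380 sold [FIFO — oldest first]: 162 @ $7 + 98 @ $5 + 120 @ $8 = $2,584
Total COGS = $4,472 + $2,759 + $2,584 = $9,815
Ending inventory: 124 @ $8 = $992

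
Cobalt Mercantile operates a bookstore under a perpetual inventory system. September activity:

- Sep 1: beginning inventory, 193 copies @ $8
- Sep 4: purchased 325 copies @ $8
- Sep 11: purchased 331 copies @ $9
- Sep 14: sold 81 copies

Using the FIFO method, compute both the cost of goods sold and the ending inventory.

Sep 14, 81 sold [FIFO — oldest first]: 81 @ $8 = $648
Ending inventory: 112 @ $8 + 325 @ $8 + 331 @ $9 = $6,475

COGS = $648; ending inventory = $6,475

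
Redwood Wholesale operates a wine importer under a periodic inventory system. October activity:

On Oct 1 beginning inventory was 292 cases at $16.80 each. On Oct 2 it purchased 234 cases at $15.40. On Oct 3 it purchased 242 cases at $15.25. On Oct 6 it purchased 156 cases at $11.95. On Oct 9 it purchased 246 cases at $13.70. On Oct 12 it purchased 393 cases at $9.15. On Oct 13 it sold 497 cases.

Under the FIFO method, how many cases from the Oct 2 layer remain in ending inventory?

Oct 13, 497 sold [FIFO — oldest first]: 292 @ $16.80 + 205 @ $15.40 = $8,062.60
Ending inventory: 29 @ $15.40 + 242 @ $15.25 + 156 @ $11.95 + 246 @ $13.70 + 393 @ $9.15 = $12,967.45

29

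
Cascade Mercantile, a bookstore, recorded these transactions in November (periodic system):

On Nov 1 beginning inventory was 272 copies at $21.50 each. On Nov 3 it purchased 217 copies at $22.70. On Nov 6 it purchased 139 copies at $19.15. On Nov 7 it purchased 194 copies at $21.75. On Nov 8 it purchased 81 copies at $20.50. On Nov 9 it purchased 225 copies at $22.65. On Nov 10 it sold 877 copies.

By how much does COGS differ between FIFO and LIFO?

FIFO COGS: 272 @ $21.50 + 217 @ $22.70 + 139 @ $19.15 + 194 @ $21.75 + 55 @ $20.50 = $18,782.75
LIFO COGS: 225 @ $22.65 + 81 @ $20.50 + 194 @ $21.75 + 139 @ $19.15 + 217 @ $22.70 + 21 @ $21.50 = $19,015.50
Difference = |$18,782.75 − $19,015.50| = $232.75

$232.75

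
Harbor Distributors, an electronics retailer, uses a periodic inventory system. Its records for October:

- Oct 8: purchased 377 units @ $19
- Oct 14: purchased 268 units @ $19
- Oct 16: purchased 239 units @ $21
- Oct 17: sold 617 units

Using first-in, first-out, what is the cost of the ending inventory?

Ending inventory = $5,551

Oct 17, 617 sold [FIFO — oldest first]: 377 @ $19 + 240 @ $19 = $11,723
Ending inventory: 28 @ $19 + 239 @ $21 = $5,551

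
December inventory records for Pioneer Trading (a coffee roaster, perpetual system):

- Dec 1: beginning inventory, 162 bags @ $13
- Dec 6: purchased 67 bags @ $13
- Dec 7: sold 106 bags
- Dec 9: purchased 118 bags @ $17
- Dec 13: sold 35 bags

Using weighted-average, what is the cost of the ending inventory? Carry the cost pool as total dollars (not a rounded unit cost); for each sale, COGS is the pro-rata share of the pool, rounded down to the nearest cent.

After Dec 1: 162 on hand, pool $2,106.00 (≈ $13.0000 each)
After Dec 6: 229 on hand, pool $2,977.00 (≈ $13.0000 each)
Dec 7, sell 106: 106/229 × $2,977.00 → $1,378.00
After Dec 9: 241 on hand, pool $3,605.00 (≈ $14.9585 each)
Dec 13, sell 35: 35/241 × $3,605.00 → $523.54
Total COGS = $1,378.00 + $523.54 = $1,901.54
Ending inventory (cost pool remaining) = $3,081.46
Check: goods available $4,983.00 = COGS $1,901.54 + ending $3,081.46

Ending inventory = $3,081.46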